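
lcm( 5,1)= 5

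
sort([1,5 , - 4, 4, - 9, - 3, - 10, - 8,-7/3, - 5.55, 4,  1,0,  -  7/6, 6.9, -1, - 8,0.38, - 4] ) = [ -10, - 9,  -  8, - 8 , - 5.55, - 4,- 4,-3, - 7/3, - 7/6, - 1 , 0,0.38,1,1, 4,4 , 5,6.9] 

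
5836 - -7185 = 13021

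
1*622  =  622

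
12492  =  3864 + 8628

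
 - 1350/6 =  - 225 = - 225.00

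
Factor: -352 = - 2^5*11^1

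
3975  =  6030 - 2055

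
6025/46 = 6025/46 = 130.98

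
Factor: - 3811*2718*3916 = -2^3*3^2*11^1*37^1*89^1*103^1*151^1 = -40563094968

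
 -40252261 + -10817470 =-51069731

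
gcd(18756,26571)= 1563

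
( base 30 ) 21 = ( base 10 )61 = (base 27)27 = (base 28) 25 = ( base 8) 75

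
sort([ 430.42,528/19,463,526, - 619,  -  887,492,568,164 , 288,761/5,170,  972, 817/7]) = [  -  887,  -  619, 528/19 , 817/7,761/5, 164, 170,288,430.42, 463,  492,526, 568, 972 ] 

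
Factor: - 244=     -  2^2 *61^1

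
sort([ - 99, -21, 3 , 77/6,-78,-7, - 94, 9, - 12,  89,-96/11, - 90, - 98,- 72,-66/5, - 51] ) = [ - 99,-98,-94, - 90,-78,  -  72,-51, -21,-66/5, - 12,-96/11, - 7,3, 9,77/6,89 ] 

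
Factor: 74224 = 2^4* 4639^1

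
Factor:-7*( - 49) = 343 = 7^3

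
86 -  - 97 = 183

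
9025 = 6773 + 2252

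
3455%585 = 530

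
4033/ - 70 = - 58+27/70=- 57.61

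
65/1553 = 65/1553= 0.04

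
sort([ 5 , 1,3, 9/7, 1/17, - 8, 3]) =[ - 8,1/17, 1, 9/7, 3,3,5]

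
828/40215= 276/13405 = 0.02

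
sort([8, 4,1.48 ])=[ 1.48,4,8]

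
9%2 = 1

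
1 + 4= 5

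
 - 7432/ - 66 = 3716/33 = 112.61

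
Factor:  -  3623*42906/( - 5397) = 51816146/1799=2^1 * 7^( - 1)*257^( - 1)*3623^1 * 7151^1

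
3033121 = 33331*91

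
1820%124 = 84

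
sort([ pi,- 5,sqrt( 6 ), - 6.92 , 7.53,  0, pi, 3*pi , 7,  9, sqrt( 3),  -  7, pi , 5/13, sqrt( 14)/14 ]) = [ - 7, - 6.92, - 5,0,  sqrt( 14) /14, 5/13,sqrt( 3 ),sqrt(6 ),pi, pi, pi, 7, 7.53, 9,3*pi]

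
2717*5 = 13585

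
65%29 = 7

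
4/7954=2/3977=0.00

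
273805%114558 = 44689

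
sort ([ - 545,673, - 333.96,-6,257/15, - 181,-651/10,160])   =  [ - 545, - 333.96, - 181 ,-651/10, - 6,257/15,160, 673 ] 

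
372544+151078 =523622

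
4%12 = 4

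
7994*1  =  7994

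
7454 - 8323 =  - 869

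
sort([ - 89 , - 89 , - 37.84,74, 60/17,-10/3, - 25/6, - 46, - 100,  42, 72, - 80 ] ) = [ -100, - 89, - 89, -80, - 46, - 37.84, - 25/6, - 10/3,60/17,  42,72, 74]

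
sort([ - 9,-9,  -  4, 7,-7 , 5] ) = [ - 9, - 9, - 7, - 4,5,7]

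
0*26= 0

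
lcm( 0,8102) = 0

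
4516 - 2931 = 1585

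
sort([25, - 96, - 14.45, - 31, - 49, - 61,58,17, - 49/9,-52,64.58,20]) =[-96, - 61,-52, - 49, - 31, - 14.45,-49/9, 17 , 20,25,58,64.58 ]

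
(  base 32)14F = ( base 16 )48f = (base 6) 5223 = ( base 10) 1167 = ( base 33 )12c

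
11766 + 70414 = 82180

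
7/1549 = 7/1549 = 0.00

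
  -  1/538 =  - 1 + 537/538=- 0.00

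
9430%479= 329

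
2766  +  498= 3264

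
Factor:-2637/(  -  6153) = 3^1 * 7^( - 1) = 3/7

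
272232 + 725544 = 997776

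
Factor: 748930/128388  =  35/6 =2^( - 1)*3^( - 1 )*5^1 *7^1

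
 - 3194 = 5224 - 8418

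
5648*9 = 50832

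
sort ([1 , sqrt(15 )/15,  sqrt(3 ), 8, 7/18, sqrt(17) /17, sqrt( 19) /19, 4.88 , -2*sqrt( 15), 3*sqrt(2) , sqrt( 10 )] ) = [ - 2*sqrt( 15 ),sqrt(19)/19, sqrt(17 )/17, sqrt (15 ) /15, 7/18, 1,sqrt(3), sqrt( 10 ), 3*sqrt(2 ), 4.88, 8] 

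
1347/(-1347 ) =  - 1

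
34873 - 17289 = 17584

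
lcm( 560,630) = 5040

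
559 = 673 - 114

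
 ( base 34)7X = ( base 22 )c7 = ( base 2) 100001111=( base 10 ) 271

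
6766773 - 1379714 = 5387059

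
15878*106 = 1683068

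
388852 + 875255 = 1264107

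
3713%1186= 155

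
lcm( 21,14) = 42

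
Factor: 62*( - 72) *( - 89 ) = 2^4*3^2*31^1*89^1 = 397296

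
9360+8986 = 18346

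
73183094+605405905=678588999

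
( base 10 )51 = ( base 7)102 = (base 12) 43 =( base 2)110011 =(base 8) 63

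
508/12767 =508/12767 =0.04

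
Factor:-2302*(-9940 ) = 2^3 * 5^1* 7^1*71^1*1151^1 = 22881880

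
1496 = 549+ 947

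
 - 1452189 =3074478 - 4526667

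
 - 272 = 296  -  568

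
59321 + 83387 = 142708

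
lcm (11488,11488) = 11488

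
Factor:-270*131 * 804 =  - 28437480=-2^3 *3^4*5^1 * 67^1*131^1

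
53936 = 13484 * 4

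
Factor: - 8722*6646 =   -  2^2*7^2 * 89^1 *3323^1 = - 57966412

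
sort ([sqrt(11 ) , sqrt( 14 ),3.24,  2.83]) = [2.83, 3.24,sqrt( 11) , sqrt( 14) ]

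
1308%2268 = 1308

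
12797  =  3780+9017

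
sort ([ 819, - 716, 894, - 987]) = [ - 987, - 716,819, 894 ] 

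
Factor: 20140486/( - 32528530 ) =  - 5^( - 1)*83^ (-1)* 39191^ ( - 1)*10070243^1 =-10070243/16264265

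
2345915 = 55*42653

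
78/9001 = 78/9001 = 0.01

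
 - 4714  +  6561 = 1847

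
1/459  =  1/459 = 0.00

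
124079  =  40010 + 84069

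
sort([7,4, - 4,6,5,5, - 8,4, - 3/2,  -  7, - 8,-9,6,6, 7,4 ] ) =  [ - 9, - 8, - 8, - 7,-4,-3/2, 4, 4,4,5,5,  6,6,6,7,7]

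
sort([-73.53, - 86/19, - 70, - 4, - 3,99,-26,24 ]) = [ - 73.53,- 70 , - 26 , - 86/19 , - 4, - 3,24,  99] 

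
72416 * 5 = 362080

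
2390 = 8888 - 6498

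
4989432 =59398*84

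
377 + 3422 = 3799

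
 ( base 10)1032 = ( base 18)336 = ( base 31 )129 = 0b10000001000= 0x408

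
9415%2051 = 1211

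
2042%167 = 38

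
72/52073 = 72/52073 = 0.00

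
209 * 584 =122056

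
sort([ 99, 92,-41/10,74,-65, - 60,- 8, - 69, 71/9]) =[  -  69,- 65,  -  60,-8, - 41/10, 71/9,  74,92, 99 ] 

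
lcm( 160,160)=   160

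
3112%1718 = 1394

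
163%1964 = 163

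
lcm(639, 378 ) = 26838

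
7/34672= 7/34672 = 0.00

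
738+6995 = 7733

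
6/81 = 2/27 = 0.07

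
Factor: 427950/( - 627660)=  - 2^( - 1)*3^1*5^1*11^( - 1) = - 15/22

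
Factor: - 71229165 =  - 3^1*5^1*7^1  *31^1*79^1* 277^1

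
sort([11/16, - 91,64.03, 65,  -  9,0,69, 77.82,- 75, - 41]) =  [ - 91 ,  -  75, - 41,  -  9, 0, 11/16, 64.03, 65, 69, 77.82]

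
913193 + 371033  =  1284226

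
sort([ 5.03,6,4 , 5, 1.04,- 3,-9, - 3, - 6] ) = [ - 9,-6,-3, - 3, 1.04, 4, 5,  5.03,6 ]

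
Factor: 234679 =331^1*709^1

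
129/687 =43/229 = 0.19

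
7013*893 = 6262609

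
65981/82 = 65981/82 = 804.65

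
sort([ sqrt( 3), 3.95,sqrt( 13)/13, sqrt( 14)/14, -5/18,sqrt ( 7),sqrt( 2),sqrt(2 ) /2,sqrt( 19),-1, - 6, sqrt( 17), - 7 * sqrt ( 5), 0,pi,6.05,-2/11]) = [-7*  sqrt(5 ), - 6, - 1, - 5/18, - 2/11, 0, sqrt( 14 )/14,sqrt( 13)/13, sqrt(2)/2, sqrt( 2),sqrt(3), sqrt(7),pi,3.95,sqrt( 17), sqrt ( 19 ), 6.05]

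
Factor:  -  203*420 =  - 2^2 * 3^1 * 5^1*7^2 * 29^1 = - 85260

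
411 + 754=1165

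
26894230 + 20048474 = 46942704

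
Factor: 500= 2^2*5^3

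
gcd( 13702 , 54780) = 2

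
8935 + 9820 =18755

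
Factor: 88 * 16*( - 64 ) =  - 90112 = - 2^13*11^1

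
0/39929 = 0= 0.00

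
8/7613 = 8/7613 = 0.00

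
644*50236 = 32351984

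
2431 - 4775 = -2344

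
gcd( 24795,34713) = 4959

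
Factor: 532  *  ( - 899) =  - 478268 = - 2^2 *7^1 * 19^1 * 29^1*31^1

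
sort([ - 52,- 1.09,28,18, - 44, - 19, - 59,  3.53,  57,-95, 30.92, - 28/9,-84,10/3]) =[ - 95, - 84, -59, - 52, - 44, - 19, - 28/9, - 1.09,10/3  ,  3.53,18,28,30.92, 57]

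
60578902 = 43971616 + 16607286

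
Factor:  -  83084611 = -181^1*459031^1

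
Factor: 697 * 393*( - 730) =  - 199962330 = - 2^1*3^1*5^1*17^1*41^1*73^1*131^1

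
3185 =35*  91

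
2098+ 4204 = 6302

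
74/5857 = 74/5857 = 0.01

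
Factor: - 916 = -2^2*229^1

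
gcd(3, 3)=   3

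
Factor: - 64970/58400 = -2^( - 4 )*5^( - 1)*89^1   =  - 89/80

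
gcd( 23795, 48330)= 5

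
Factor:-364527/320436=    -587/516  =  - 2^( - 2) *3^( - 1) * 43^ ( - 1 ) *587^1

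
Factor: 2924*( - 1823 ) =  - 2^2*17^1*43^1*1823^1 =- 5330452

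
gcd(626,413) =1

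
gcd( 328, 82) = 82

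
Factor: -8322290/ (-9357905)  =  1664458/1871581=   2^1 * 17^(-1 ) *47^1*89^( - 1 )*1237^( - 1)*17707^1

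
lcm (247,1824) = 23712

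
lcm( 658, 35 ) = 3290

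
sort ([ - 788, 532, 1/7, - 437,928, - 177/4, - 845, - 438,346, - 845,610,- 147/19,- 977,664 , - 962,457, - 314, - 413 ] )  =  [ - 977, - 962, - 845,- 845, - 788 , -438, - 437, - 413, - 314, - 177/4, - 147/19,1/7, 346, 457 , 532,610,  664,928]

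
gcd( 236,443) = 1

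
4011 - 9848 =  -5837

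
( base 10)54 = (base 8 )66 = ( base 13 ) 42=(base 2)110110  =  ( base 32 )1M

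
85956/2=42978 = 42978.00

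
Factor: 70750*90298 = 6388583500 = 2^2*5^3*13^1 * 23^1*151^1*283^1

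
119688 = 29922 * 4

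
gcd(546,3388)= 14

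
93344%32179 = 28986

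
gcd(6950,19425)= 25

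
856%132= 64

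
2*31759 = 63518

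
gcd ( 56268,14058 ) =18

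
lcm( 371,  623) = 33019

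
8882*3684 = 32721288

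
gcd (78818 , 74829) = 1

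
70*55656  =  3895920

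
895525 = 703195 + 192330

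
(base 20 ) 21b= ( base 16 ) 33F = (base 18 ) 2a3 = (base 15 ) 3A6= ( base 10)831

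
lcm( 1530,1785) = 10710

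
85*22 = 1870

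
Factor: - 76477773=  - 3^1*25492591^1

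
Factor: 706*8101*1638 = 9368223228 = 2^2*3^2*7^1*13^1*353^1*8101^1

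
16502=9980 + 6522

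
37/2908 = 37/2908  =  0.01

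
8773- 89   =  8684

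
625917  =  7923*79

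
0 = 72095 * 0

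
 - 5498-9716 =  - 15214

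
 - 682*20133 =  - 13730706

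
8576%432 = 368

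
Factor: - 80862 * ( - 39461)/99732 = 531815897/16622 = 2^( - 1 )*8311^( - 1)*13477^1*39461^1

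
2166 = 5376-3210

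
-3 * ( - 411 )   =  1233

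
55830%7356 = 4338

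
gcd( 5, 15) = 5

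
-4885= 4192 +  - 9077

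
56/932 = 14/233= 0.06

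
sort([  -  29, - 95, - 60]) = [ - 95,  -  60,- 29]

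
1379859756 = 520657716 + 859202040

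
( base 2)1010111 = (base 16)57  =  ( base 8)127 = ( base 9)106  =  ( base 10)87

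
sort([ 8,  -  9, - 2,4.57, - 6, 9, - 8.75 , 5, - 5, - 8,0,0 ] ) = [ -9,- 8.75, - 8, - 6, - 5, - 2, 0, 0,4.57, 5,  8 , 9]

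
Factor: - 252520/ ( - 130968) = 3^( - 2 ) *5^1*17^( - 1 )*59^1=295/153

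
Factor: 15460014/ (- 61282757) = - 2^1 * 3^1*97^( - 1)*317^( - 1) *1993^ ( - 1) * 2576669^1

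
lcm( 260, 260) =260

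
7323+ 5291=12614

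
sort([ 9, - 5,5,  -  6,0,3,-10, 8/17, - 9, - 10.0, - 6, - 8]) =[-10,-10.0,-9, - 8, - 6, - 6 , - 5, 0 , 8/17,3, 5,  9]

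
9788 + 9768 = 19556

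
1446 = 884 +562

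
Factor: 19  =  19^1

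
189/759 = 63/253  =  0.25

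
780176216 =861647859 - 81471643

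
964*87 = 83868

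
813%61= 20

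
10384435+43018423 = 53402858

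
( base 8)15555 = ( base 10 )7021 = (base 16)1B6D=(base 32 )6RD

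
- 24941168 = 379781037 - 404722205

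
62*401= 24862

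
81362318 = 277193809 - 195831491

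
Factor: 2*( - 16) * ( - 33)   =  1056 = 2^5*3^1*11^1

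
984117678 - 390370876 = 593746802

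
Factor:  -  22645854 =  - 2^1 * 3^2*7^1 * 11^1*  16339^1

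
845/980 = 169/196 =0.86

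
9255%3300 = 2655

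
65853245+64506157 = 130359402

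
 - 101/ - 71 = 101/71 = 1.42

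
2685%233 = 122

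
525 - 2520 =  - 1995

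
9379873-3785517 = 5594356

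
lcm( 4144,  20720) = 20720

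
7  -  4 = 3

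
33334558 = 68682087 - 35347529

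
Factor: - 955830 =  - 2^1 * 3^1 * 5^1*151^1*211^1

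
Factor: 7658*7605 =58239090 =2^1 * 3^2*5^1 * 7^1 * 13^2  *  547^1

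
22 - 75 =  - 53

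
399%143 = 113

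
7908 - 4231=3677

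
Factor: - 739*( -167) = 123413 =167^1*739^1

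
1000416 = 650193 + 350223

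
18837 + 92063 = 110900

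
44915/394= 44915/394 = 114.00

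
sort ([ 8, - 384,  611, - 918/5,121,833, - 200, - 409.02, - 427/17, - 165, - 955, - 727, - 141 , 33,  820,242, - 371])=[ - 955,-727, -409.02,-384, - 371,-200,  -  918/5, - 165, - 141, - 427/17,8 , 33,121 , 242 , 611,820,833]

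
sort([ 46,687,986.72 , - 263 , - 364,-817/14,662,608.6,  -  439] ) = [ - 439,- 364, - 263, - 817/14,46 , 608.6, 662, 687,  986.72]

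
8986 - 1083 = 7903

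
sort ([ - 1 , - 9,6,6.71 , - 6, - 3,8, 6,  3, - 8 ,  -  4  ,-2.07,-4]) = [ - 9,  -  8, - 6, - 4, - 4, - 3,  -  2.07, -1,3, 6,6 , 6.71, 8]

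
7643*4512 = 34485216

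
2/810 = 1/405 = 0.00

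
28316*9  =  254844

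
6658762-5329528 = 1329234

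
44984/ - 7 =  - 44984/7 = -6426.29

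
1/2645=1/2645=0.00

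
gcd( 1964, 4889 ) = 1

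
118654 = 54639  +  64015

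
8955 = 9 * 995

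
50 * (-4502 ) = - 225100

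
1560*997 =1555320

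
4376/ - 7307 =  - 4376/7307   =  - 0.60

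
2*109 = 218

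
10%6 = 4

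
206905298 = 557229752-350324454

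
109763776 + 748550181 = 858313957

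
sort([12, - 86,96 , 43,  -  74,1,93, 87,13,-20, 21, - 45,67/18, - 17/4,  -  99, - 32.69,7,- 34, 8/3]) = [ - 99, - 86, - 74,  -  45, - 34, - 32.69, - 20, - 17/4,  1 , 8/3, 67/18, 7, 12,13,21,43,87,93,96]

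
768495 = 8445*91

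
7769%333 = 110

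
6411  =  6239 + 172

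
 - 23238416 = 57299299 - 80537715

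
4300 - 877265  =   - 872965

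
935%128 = 39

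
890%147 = 8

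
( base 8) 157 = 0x6f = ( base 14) 7d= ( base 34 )39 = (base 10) 111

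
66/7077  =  22/2359 = 0.01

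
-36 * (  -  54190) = 1950840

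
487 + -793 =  - 306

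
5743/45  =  5743/45 = 127.62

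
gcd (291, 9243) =3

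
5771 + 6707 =12478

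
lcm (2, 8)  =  8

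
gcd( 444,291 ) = 3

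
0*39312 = 0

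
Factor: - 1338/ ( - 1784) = 2^(-2)*3^1  =  3/4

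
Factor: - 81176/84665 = -2^3 * 5^(-1)*7^( - 1 ) * 41^( - 1 )*59^(  -  1)*73^1*139^1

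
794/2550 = 397/1275 = 0.31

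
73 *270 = 19710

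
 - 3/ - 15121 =3/15121 = 0.00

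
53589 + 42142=95731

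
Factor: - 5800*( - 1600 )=9280000 = 2^9*5^4*29^1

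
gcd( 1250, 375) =125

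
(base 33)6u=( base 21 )ai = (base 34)6o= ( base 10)228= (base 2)11100100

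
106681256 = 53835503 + 52845753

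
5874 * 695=4082430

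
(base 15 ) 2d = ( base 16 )2b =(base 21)21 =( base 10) 43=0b101011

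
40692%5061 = 204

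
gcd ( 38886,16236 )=6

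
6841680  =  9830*696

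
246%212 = 34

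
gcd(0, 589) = 589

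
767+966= 1733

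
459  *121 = 55539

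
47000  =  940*50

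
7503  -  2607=4896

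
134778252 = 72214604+62563648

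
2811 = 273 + 2538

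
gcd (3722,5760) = 2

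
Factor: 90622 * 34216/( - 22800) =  - 193795147/1425 =- 3^( - 1)*5^ ( - 2)*7^2*13^1*19^( - 1) * 47^1*6473^1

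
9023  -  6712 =2311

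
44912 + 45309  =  90221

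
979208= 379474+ 599734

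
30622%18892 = 11730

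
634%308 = 18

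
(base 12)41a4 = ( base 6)53124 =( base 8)16014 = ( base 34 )676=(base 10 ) 7180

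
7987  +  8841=16828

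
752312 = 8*94039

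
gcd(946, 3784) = 946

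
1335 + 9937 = 11272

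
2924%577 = 39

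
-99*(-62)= 6138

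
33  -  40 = -7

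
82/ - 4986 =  -41/2493 = - 0.02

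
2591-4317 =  - 1726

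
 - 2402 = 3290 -5692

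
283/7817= 283/7817 = 0.04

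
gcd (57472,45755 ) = 1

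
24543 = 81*303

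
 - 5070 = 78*( - 65 )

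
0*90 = 0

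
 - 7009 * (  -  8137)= 57032233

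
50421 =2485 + 47936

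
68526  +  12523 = 81049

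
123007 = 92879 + 30128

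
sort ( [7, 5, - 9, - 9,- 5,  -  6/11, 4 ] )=[ - 9, - 9,- 5,- 6/11,4, 5, 7] 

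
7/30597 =1/4371 =0.00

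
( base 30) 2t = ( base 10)89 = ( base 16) 59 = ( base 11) 81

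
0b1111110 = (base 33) 3R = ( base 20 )66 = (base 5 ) 1001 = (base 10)126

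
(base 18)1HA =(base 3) 212201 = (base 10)640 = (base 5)10030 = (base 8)1200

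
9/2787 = 3/929 =0.00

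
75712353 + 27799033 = 103511386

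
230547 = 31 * 7437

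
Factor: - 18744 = -2^3* 3^1*11^1 * 71^1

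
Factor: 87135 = 3^1 *5^1*37^1*157^1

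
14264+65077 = 79341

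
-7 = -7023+7016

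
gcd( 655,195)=5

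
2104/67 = 31 +27/67 = 31.40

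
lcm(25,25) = 25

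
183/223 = 183/223 = 0.82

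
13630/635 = 21 + 59/127 = 21.46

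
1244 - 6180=-4936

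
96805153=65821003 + 30984150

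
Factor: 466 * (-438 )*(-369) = 75315852 = 2^2*3^3*41^1*73^1*233^1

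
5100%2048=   1004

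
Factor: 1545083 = 37^1 *41759^1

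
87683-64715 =22968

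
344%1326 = 344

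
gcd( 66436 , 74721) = 1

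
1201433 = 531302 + 670131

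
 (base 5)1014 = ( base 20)6e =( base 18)78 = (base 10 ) 134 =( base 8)206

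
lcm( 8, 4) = 8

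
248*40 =9920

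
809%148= 69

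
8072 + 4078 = 12150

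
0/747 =0=0.00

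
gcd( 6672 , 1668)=1668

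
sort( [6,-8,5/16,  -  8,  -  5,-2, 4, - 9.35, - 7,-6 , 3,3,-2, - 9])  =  [ - 9.35, -9,  -  8,  -  8,  -  7, -6,-5, - 2, - 2,5/16, 3,3,4,6]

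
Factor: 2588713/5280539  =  11^( - 1 )*47^1 *55079^1*480049^( - 1 )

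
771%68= 23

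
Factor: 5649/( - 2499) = -269/119 = - 7^(-1)*17^( - 1)*269^1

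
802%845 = 802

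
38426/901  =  42 + 584/901 = 42.65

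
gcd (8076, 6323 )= 1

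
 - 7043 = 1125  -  8168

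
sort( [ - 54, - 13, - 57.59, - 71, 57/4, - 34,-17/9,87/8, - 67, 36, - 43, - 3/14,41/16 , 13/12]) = [ - 71, - 67, - 57.59, - 54, - 43, - 34,- 13 , - 17/9, - 3/14,13/12,41/16 , 87/8,57/4,36]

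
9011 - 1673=7338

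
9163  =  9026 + 137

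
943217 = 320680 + 622537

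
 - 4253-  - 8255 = 4002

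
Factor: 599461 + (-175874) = 423587^1 = 423587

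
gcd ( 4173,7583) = 1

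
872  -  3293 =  - 2421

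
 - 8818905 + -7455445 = - 16274350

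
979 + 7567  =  8546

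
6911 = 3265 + 3646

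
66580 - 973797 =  - 907217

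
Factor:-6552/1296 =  - 2^( - 1)*3^( - 2 )*7^1*13^1 = - 91/18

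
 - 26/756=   -  13/378 = - 0.03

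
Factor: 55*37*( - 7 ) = - 5^1*7^1*11^1 * 37^1 = - 14245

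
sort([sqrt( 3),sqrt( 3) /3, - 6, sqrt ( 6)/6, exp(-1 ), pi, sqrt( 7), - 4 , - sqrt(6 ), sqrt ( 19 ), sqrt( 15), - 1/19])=[ - 6,-4, -sqrt ( 6), - 1/19, exp(-1), sqrt(6 )/6, sqrt(3)/3, sqrt( 3), sqrt( 7),pi, sqrt( 15),  sqrt( 19)]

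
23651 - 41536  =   - 17885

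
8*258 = 2064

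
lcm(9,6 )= 18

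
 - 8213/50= -165 + 37/50 =- 164.26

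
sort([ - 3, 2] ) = [-3,2]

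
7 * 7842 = 54894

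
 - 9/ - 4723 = 9/4723 = 0.00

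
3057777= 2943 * 1039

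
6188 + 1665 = 7853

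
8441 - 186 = 8255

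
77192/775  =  99  +  467/775 = 99.60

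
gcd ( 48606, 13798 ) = 2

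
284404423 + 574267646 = 858672069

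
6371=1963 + 4408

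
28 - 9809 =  - 9781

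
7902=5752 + 2150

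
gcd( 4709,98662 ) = 1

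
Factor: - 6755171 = -17^1*43^1*9241^1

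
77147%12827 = 185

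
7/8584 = 7/8584 = 0.00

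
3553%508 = 505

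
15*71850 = 1077750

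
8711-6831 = 1880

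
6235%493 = 319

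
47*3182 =149554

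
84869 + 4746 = 89615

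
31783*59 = 1875197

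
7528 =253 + 7275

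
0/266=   0 = 0.00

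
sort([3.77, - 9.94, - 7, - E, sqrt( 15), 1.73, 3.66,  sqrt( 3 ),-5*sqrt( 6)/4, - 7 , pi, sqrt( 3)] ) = [-9.94, - 7,  -  7, - 5*sqrt( 6) /4,- E, 1.73, sqrt(3 ), sqrt(3),pi, 3.66, 3.77,sqrt( 15)] 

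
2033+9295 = 11328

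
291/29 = 291/29= 10.03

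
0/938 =0 = 0.00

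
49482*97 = 4799754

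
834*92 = 76728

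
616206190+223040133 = 839246323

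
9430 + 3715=13145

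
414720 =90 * 4608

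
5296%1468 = 892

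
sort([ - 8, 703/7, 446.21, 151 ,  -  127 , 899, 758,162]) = [ - 127, - 8, 703/7, 151,162, 446.21, 758, 899] 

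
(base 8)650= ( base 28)F4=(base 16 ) 1A8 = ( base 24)hg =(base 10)424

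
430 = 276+154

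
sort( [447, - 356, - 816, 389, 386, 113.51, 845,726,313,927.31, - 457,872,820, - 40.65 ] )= [ - 816, - 457,- 356, - 40.65, 113.51,313,386, 389,  447 , 726,820,845,  872,927.31]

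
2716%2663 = 53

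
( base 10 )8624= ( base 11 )6530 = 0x21b0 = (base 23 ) g6m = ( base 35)71e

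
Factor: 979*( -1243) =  - 11^2*89^1*113^1 = - 1216897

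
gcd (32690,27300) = 70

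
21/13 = 1 + 8/13 = 1.62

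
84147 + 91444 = 175591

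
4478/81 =55 + 23/81  =  55.28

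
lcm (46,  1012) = 1012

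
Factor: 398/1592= 1/4  =  2^( - 2) 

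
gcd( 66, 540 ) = 6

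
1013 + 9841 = 10854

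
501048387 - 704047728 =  - 202999341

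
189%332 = 189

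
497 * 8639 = 4293583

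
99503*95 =9452785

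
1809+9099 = 10908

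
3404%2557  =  847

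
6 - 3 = 3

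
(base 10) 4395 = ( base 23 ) 872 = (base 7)15546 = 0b1000100101011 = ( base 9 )6023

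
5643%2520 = 603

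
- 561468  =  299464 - 860932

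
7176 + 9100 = 16276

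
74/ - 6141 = - 74/6141=- 0.01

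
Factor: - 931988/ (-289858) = 2^1*19^1 *37^( - 1)*3917^ (  -  1 )*12263^1= 465994/144929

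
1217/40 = 1217/40  =  30.43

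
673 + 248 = 921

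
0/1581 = 0 = 0.00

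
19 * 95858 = 1821302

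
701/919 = 701/919= 0.76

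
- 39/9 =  -13/3 = -4.33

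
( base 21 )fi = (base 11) 283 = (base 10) 333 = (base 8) 515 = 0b101001101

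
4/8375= 4/8375 = 0.00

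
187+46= 233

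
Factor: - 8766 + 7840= - 926 = -2^1*463^1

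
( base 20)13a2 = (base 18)1b06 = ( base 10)9402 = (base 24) g7i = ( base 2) 10010010111010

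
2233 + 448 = 2681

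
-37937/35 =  - 37937/35 =- 1083.91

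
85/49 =1 + 36/49  =  1.73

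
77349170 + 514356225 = 591705395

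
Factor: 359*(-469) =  - 7^1*67^1*359^1 = -168371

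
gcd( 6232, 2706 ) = 82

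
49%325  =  49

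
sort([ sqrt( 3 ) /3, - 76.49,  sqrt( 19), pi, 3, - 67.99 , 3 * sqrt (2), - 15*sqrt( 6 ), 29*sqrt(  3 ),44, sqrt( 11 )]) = [ - 76.49, - 67.99, - 15*sqrt (6),sqrt( 3 ) /3, 3,pi,sqrt( 11),3*sqrt( 2),  sqrt( 19), 44,29*sqrt( 3)]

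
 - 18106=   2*( -9053)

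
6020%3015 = 3005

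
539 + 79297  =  79836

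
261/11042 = 261/11042 = 0.02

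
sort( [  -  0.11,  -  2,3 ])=[ - 2 , - 0.11, 3 ]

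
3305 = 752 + 2553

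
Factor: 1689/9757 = 3^1*11^(-1)* 563^1*887^( - 1) 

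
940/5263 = 940/5263 = 0.18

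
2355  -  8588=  - 6233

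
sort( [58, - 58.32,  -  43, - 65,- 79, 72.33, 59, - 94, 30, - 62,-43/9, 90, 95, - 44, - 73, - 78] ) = [ - 94,-79, - 78,-73, - 65, - 62,-58.32,-44,  -  43, - 43/9, 30 , 58, 59 , 72.33, 90, 95] 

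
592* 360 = 213120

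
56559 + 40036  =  96595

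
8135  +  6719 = 14854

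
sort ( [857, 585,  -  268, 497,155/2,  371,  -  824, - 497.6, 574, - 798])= [  -  824, - 798, - 497.6,-268,155/2, 371,497,574,585,857]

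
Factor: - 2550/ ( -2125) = 6/5  =  2^1 * 3^1 * 5^ ( - 1 )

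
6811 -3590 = 3221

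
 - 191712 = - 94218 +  - 97494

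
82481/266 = 310 + 3/38 = 310.08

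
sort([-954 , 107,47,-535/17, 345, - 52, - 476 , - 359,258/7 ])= [-954,-476,-359, - 52 , - 535/17,258/7 , 47, 107,345 ]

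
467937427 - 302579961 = 165357466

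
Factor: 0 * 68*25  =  0^1 = 0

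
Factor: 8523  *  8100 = 69036300  =  2^2*3^6*5^2*947^1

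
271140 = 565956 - 294816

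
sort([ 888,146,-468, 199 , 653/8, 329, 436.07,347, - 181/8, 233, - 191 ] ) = [-468,-191,-181/8, 653/8,146,  199,233,329, 347, 436.07,888] 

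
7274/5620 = 1 + 827/2810 = 1.29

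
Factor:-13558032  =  - 2^4*3^2*94153^1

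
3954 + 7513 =11467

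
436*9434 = 4113224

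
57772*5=288860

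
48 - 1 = 47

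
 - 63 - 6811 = -6874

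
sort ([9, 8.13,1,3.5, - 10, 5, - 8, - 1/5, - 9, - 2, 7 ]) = [  -  10, - 9, - 8, - 2,-1/5, 1,3.5, 5,7, 8.13, 9 ] 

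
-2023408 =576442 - 2599850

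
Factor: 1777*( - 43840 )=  - 77903680= - 2^6*5^1*137^1* 1777^1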